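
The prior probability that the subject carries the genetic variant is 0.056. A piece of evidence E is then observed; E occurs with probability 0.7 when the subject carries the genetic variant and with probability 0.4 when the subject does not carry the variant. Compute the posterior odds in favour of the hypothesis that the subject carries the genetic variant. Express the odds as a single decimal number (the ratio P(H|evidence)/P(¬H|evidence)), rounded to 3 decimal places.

Prior odds = 0.056/(1−0.056) = 0.059322. In log-odds, ln(0.059322) = -2.8248.
Add log likelihood ratio: ln(1.7500) = 0.55962.
Posterior log-odds = -2.2652, so posterior odds = exp(-2.2652) = 0.10381.

Posterior odds ≈ 0.104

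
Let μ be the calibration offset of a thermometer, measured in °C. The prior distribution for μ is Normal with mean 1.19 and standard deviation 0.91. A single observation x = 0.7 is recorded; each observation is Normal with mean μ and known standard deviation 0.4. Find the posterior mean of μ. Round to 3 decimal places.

Posterior mean ≈ 0.779

With known σ, the Normal prior is conjugate. Weight on the data is w = (n/σ²)/(n/σ² + 1/τ₀²) = 6.25000/(6.25000+1.20758) = 0.83807.
Posterior mean = w·x̄ + (1−w)·μ₀ = 0.83807·0.7 + 0.16193·1.19 = 0.779.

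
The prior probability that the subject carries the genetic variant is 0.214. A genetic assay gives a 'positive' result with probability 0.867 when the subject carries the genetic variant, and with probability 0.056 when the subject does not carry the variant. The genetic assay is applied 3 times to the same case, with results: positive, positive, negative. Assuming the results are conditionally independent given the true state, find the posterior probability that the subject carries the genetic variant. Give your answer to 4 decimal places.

Posterior P(H) ≈ 0.9019

With H the event that the subject carries the genetic variant, the joint likelihood of the observed sequence is P(data|H) = 0.867·0.867·0.133 = 0.099975 and P(data|¬H) = 0.056·0.056·0.944 = 0.0029604.
Bayes: P(H|data) = 0.214·0.099975 / (0.214·0.099975 + 0.786·0.0029604) = 0.021395/0.023721 = 0.9019.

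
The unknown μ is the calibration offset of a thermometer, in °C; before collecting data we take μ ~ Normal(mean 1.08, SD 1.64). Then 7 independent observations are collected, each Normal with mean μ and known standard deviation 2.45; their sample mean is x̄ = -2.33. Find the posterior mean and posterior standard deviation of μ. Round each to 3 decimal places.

With known σ, the Normal prior is conjugate. Weight on the data is w = (n/σ²)/(n/σ² + 1/τ₀²) = 1.16618/(1.16618+0.371802) = 0.75825.
Posterior mean = w·x̄ + (1−w)·μ₀ = 0.75825·-2.33 + 0.24175·1.08 = -1.506. Posterior variance = 1/(1.16618+0.371802) = 0.650202, so SD = 0.806.

Posterior mean ≈ -1.506; posterior SD ≈ 0.806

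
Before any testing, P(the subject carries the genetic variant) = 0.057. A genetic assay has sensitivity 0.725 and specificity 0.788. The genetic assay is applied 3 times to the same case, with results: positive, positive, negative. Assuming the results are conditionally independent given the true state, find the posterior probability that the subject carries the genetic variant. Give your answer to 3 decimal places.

Posterior P(H) ≈ 0.198

Let H be the event that the subject carries the genetic variant; start with P(H) = 0.057. P('positive'|H) = 0.725, P('positive'|¬H) = 0.212.
Update on result 1 ('positive'): P(H) ← 0.725·0.0570 / (0.725·0.0570 + 0.212·0.9430) = 0.041325/0.24124 = 0.1713.
Update on result 2 ('positive'): P(H) ← 0.725·0.1713 / (0.725·0.1713 + 0.212·0.8287) = 0.12419/0.29988 = 0.4141.
Update on result 3 ('negative'): P(H) ← 0.275·0.4141 / (0.275·0.4141 + 0.788·0.5859) = 0.11389/0.57554 = 0.1979.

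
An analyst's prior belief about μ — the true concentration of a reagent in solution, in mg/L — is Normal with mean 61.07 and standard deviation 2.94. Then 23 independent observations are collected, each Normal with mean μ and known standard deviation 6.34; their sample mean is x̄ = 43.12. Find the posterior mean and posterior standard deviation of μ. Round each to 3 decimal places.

With known σ, the Normal prior is conjugate. Weight on the data is w = (n/σ²)/(n/σ² + 1/τ₀²) = 0.572202/(0.572202+0.115693) = 0.83182.
Posterior mean = w·x̄ + (1−w)·μ₀ = 0.83182·43.12 + 0.16818·61.07 = 46.139. Posterior variance = 1/(0.572202+0.115693) = 1.45371, so SD = 1.206.

Posterior mean ≈ 46.139; posterior SD ≈ 1.206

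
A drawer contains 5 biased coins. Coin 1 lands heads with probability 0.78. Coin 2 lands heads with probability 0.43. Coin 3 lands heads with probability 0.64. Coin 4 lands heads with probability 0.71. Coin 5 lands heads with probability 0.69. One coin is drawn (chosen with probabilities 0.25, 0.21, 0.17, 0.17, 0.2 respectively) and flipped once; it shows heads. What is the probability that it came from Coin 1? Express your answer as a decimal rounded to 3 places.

P(heads|C1) = 0.78; P(heads|C2) = 0.43; P(heads|C3) = 0.64; P(heads|C4) = 0.71; P(heads|C5) = 0.69.
Prior × likelihood for each source: 0.25·0.78=0.1950, 0.21·0.43=0.09030, 0.17·0.64=0.1088, 0.17·0.71=0.1207, 0.2·0.69=0.1380. Summing gives P(heads) = 0.65280.
P(Coin 1 | heads) = 0.1950 / 0.65280 = 0.299.

Posterior probability ≈ 0.299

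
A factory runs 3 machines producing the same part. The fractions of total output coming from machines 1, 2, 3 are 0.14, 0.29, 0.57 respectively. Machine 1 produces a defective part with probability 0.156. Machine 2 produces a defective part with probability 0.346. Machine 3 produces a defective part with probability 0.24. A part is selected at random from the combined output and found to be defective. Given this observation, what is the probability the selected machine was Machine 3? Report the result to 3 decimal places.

Posterior probability ≈ 0.528

P(defective|M1) = 0.156; P(defective|M2) = 0.346; P(defective|M3) = 0.24.
Prior × likelihood for each source: 0.14·0.156=0.02184, 0.29·0.346=0.1003, 0.57·0.24=0.1368. Summing gives P(defective) = 0.25898.
P(Machine 3 | defective) = 0.1368 / 0.25898 = 0.528.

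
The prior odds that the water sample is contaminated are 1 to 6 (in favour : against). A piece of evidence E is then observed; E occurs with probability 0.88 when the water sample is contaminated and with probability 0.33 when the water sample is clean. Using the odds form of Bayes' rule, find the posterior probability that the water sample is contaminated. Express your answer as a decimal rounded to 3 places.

Posterior probability ≈ 0.308

Prior odds = 1/6 = 0.16667. In log-odds, ln(0.16667) = -1.7918.
Add log likelihood ratio: ln(2.6667) = 0.98083.
Posterior log-odds = -0.81093, so posterior odds = exp(-0.81093) = 0.44444. Converting, P(H|E) = 0.44444/1.4444 = 0.308.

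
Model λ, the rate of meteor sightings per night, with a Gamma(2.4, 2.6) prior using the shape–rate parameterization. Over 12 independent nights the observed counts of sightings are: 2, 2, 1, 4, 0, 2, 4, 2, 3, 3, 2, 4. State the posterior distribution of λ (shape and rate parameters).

Posterior: Gamma(shape=31.4, rate=14.6)

Total count ∑xᵢ = 29 over n = 12 nights.
Gamma is conjugate to the Poisson likelihood: posterior is Gamma(shape = 2.4+29 = 31.4, rate = 2.6+12 = 14.6).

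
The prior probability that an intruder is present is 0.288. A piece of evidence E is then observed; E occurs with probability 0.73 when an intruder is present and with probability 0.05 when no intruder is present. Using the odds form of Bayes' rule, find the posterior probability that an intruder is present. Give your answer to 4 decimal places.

Posterior probability ≈ 0.8552

Prior odds = 0.288/(1−0.288) = 0.40449. In log-odds, ln(0.40449) = -0.90512.
Add log likelihood ratio: ln(14.600) = 2.6810.
Posterior log-odds = 1.7759, so posterior odds = exp(1.7759) = 5.9056. Converting, P(H|E) = 5.9056/6.9056 = 0.8552.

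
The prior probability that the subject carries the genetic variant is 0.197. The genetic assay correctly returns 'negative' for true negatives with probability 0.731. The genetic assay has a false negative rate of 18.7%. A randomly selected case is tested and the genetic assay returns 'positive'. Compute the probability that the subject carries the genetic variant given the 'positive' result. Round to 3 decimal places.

Let H be the event that the subject carries the genetic variant. P(H) = 0.197, so P(¬H) = 0.803. With E the 'positive' result, P(E|H) = 0.813 and P(E|¬H) = 0.269.
P(E) = 0.813·0.197 + 0.269·0.803 = 0.16016 + 0.21601 = 0.37617.
By Bayes' theorem, P(H|E) = 0.16016 / 0.37617 = 0.426.

P(H | E) ≈ 0.426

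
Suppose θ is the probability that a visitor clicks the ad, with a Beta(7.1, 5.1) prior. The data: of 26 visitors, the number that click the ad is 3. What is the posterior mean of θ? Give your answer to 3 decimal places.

Observing 3 successes and 23 failures updates Beta(7.1, 5.1) by adding the success and failure counts to the two shape parameters: α = 7.1+3 = 10.1, β = 5.1+23 = 28.1.
Posterior mean = α/(α+β) = 10.1/38.2 = 0.264.

Posterior mean ≈ 0.264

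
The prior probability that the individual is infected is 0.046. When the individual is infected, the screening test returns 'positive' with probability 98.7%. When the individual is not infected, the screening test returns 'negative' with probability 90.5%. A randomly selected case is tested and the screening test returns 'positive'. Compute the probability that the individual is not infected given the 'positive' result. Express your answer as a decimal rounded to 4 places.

P(¬H | E) ≈ 0.6662

Write H for 'the individual is infected'. Prior odds H:¬H = 0.046/0.954 = 0.048218. For the 'positive' outcome, the likelihood ratio is 0.987/0.095 = 10.389.
Posterior odds = 0.048218 × 10.389 = 0.50096, so P(H|E) = 0.50096/(1+0.50096) = 0.3338. Then P(¬H|E) = 1 − 0.3338 = 0.6662.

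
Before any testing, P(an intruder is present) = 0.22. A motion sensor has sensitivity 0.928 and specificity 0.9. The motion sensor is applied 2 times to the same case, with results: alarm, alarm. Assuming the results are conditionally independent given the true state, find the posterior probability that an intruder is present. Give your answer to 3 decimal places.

Posterior P(H) ≈ 0.960

With H the event that an intruder is present, the joint likelihood of the observed sequence is P(data|H) = 0.928·0.928 = 0.86118 and P(data|¬H) = 0.1·0.1 = 0.010000.
Bayes: P(H|data) = 0.22·0.86118 / (0.22·0.86118 + 0.78·0.010000) = 0.18946/0.19726 = 0.9605.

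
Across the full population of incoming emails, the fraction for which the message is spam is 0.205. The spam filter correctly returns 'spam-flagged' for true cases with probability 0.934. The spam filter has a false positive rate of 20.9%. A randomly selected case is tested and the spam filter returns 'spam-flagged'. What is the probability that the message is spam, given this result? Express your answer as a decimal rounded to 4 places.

Let H be the event that the message is spam. P(H) = 0.205, so P(¬H) = 0.795. With E the 'spam-flagged' result, P(E|H) = 0.934 and P(E|¬H) = 0.209.
P(E) = 0.934·0.205 + 0.209·0.795 = 0.19147 + 0.16615 = 0.35762.
By Bayes' theorem, P(H|E) = 0.19147 / 0.35762 = 0.5354.

P(H | E) ≈ 0.5354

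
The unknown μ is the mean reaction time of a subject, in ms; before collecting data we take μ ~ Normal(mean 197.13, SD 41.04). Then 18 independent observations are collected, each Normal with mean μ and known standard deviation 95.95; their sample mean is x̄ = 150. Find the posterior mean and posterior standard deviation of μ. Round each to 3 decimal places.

Prior precision 1/τ₀² = 1/41.04² = 0.00059372; data precision n/σ² = 18/95.95² = 0.00195516.
Posterior precision = 0.00059372 + 0.00195516 = 0.00254889, giving posterior SD = 1/√0.00254889 = 19.807.
Posterior mean = (0.00059372·197.13 + 0.00195516·150) / 0.00254889 = 160.978.

Posterior mean ≈ 160.978; posterior SD ≈ 19.807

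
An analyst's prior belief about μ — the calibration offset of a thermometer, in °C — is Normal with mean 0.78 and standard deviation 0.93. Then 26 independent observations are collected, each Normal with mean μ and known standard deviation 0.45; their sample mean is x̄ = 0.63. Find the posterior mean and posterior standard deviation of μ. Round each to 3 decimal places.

With known σ, the Normal prior is conjugate. Weight on the data is w = (n/σ²)/(n/σ² + 1/τ₀²) = 128.395/(128.395+1.15620) = 0.99108.
Posterior mean = w·x̄ + (1−w)·μ₀ = 0.99108·0.63 + 0.0089247·0.78 = 0.631. Posterior variance = 1/(128.395+1.15620) = 0.00771895, so SD = 0.088.

Posterior mean ≈ 0.631; posterior SD ≈ 0.088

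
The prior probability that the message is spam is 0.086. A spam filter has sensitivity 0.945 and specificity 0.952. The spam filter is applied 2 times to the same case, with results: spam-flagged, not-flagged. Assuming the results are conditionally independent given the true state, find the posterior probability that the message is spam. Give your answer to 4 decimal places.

Posterior P(H) ≈ 0.0967

Let H be the event that the message is spam; start with P(H) = 0.086. P('spam-flagged'|H) = 0.945, P('spam-flagged'|¬H) = 0.048.
Update on result 1 ('spam-flagged'): P(H) ← 0.945·0.0860 / (0.945·0.0860 + 0.048·0.9140) = 0.081270/0.12514 = 0.6494.
Update on result 2 ('not-flagged'): P(H) ← 0.055·0.6494 / (0.055·0.6494 + 0.952·0.3506) = 0.035718/0.36947 = 0.0967.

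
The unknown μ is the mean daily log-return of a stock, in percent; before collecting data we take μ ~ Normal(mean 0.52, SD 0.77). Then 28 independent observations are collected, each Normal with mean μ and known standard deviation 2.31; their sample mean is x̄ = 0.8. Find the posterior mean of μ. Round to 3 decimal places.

Posterior mean ≈ 0.732

With known σ, the Normal prior is conjugate. Weight on the data is w = (n/σ²)/(n/σ² + 1/τ₀²) = 5.24728/(5.24728+1.68663) = 0.75676.
Posterior mean = w·x̄ + (1−w)·μ₀ = 0.75676·0.8 + 0.24324·0.52 = 0.732.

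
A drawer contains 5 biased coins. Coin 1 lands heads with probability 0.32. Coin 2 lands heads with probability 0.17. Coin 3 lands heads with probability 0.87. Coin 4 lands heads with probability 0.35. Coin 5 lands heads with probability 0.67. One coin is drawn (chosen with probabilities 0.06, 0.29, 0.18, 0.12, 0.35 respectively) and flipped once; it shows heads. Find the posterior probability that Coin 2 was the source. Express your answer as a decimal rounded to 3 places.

Tabulate prior·likelihood by source: [1] prior 0.06, lik 0.32, product 0.01920; [2] prior 0.29, lik 0.17, product 0.04930; [3] prior 0.18, lik 0.87, product 0.1566; [4] prior 0.12, lik 0.35, product 0.04200; [5] prior 0.35, lik 0.67, product 0.2345.
Normalizing constant = 0.50160; the posterior for Coin 2 is its product over the sum, 0.04930/0.50160 = 0.098.

Posterior probability ≈ 0.098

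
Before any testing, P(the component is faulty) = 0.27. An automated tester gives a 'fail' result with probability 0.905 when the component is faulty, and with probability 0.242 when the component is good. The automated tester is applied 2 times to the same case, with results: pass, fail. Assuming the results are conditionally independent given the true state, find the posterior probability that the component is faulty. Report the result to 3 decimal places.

Posterior P(H) ≈ 0.148

Let H be the event that the component is faulty; start with P(H) = 0.27. P('fail'|H) = 0.905, P('fail'|¬H) = 0.242.
Update on result 1 ('pass'): P(H) ← 0.095·0.2700 / (0.095·0.2700 + 0.758·0.7300) = 0.025650/0.57899 = 0.0443.
Update on result 2 ('fail'): P(H) ← 0.905·0.0443 / (0.905·0.0443 + 0.242·0.9557) = 0.040093/0.27137 = 0.1477.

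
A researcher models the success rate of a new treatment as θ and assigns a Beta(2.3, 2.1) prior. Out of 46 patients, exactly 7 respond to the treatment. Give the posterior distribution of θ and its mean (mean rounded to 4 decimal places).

The binomial likelihood is conjugate to the Beta prior: with 7 successes and 39 failures, the posterior is Beta(2.3+7, 2.1+39) = Beta(9.3, 41.1).
Posterior mean = α/(α+β) = 9.3/50.4 = 0.1845.

Posterior: Beta(9.3, 41.1); mean ≈ 0.1845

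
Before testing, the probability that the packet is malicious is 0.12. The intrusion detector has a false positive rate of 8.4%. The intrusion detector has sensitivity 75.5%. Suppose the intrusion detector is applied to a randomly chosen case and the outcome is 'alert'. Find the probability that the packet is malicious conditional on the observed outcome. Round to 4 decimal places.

Let H be the event that the packet is malicious. P(H) = 0.12, so P(¬H) = 0.88. With E the 'alert' result, P(E|H) = 0.755 and P(E|¬H) = 0.084.
P(E) = 0.755·0.12 + 0.084·0.88 = 0.090600 + 0.073920 = 0.16452.
By Bayes' theorem, P(H|E) = 0.090600 / 0.16452 = 0.5507.

P(H | E) ≈ 0.5507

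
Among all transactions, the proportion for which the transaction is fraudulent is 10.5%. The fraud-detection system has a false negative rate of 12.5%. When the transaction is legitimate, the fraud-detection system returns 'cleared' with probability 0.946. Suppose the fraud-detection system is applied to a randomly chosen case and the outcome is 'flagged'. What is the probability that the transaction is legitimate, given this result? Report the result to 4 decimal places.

P(¬H | E) ≈ 0.3447

Write H for 'the transaction is fraudulent'. Prior odds H:¬H = 0.105/0.895 = 0.11732. For the 'flagged' outcome, the likelihood ratio is 0.875/0.054 = 16.204.
Posterior odds = 0.11732 × 16.204 = 1.9010, so P(H|E) = 1.9010/(1+1.9010) = 0.6553. Then P(¬H|E) = 1 − 0.6553 = 0.3447.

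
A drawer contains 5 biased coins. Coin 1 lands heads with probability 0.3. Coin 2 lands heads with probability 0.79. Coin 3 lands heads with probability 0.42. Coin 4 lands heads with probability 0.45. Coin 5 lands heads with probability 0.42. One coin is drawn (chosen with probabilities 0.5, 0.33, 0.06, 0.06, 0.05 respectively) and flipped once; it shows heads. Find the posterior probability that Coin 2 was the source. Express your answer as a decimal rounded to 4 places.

Posterior probability ≈ 0.5387

P(heads|C1) = 0.3; P(heads|C2) = 0.79; P(heads|C3) = 0.42; P(heads|C4) = 0.45; P(heads|C5) = 0.42.
Prior × likelihood for each source: 0.5·0.3=0.1500, 0.33·0.79=0.2607, 0.06·0.42=0.02520, 0.06·0.45=0.02700, 0.05·0.42=0.02100. Summing gives P(heads) = 0.48390.
P(Coin 2 | heads) = 0.2607 / 0.48390 = 0.5387.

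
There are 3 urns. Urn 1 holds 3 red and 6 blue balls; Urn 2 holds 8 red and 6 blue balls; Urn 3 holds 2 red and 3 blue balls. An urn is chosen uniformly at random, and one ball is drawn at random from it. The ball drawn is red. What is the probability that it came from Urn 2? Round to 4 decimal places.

Posterior probability ≈ 0.4380

Tabulate prior·likelihood by source: [1] prior 0.333333, lik 0.3333, product 0.1111; [2] prior 0.333333, lik 0.5714, product 0.1905; [3] prior 0.333333, lik 0.4, product 0.1333.
Normalizing constant = 0.43492; the posterior for Urn 2 is its product over the sum, 0.1905/0.43492 = 0.4380.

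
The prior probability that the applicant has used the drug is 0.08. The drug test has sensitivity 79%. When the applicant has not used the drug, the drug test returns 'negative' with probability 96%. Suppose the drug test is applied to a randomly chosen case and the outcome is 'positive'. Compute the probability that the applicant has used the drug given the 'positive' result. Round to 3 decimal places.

Write H for 'the applicant has used the drug'. Prior odds H:¬H = 0.08/0.92 = 0.086957. For the 'positive' outcome, the likelihood ratio is 0.79/0.04 = 19.750.
Posterior odds = 0.086957 × 19.750 = 1.7174, so P(H|E) = 1.7174/(1+1.7174) = 0.632.

P(H | E) ≈ 0.632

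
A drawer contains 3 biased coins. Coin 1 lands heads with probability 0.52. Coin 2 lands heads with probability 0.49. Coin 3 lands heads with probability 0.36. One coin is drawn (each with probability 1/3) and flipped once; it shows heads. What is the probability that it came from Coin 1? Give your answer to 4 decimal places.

P(heads|C1) = 0.52; P(heads|C2) = 0.49; P(heads|C3) = 0.36.
Prior × likelihood for each source: 0.333333·0.52=0.1733, 0.333333·0.49=0.1633, 0.333333·0.36=0.1200. Summing gives P(heads) = 0.45667.
P(Coin 1 | heads) = 0.1733 / 0.45667 = 0.3796.

Posterior probability ≈ 0.3796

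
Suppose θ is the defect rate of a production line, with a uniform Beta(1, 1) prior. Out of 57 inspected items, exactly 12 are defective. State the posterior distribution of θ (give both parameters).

Observing 12 successes and 45 failures updates Beta(1, 1) by adding the success and failure counts to the two shape parameters: α = 1+12 = 13, β = 1+45 = 46.

Posterior: Beta(13, 46)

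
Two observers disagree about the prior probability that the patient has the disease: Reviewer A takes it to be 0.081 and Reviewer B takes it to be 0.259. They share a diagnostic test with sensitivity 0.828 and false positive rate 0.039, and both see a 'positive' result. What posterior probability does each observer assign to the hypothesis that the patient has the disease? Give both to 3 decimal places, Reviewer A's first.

The likelihood ratio for a 'positive' result is 0.828/0.039 = 21.231.
Reviewer A: prior odds 0.081/0.919 = 0.088139; posterior odds 1.8713; posterior probability 0.652.
Reviewer B: prior odds 0.259/0.741 = 0.34953; posterior odds 7.4207; posterior probability 0.881.

Reviewer A: 0.652; Reviewer B: 0.881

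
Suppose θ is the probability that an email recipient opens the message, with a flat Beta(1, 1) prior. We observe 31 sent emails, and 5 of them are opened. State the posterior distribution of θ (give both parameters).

Observing 5 successes and 26 failures updates Beta(1, 1) by adding the success and failure counts to the two shape parameters: α = 1+5 = 6, β = 1+26 = 27.

Posterior: Beta(6, 27)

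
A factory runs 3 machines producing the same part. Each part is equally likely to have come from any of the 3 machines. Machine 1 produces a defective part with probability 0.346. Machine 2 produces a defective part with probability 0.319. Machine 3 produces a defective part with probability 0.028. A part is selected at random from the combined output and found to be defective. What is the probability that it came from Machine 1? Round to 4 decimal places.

Tabulate prior·likelihood by source: [1] prior 0.333333, lik 0.346, product 0.1153; [2] prior 0.333333, lik 0.319, product 0.1063; [3] prior 0.333333, lik 0.028, product 0.009333.
Normalizing constant = 0.23100; the posterior for Machine 1 is its product over the sum, 0.1153/0.23100 = 0.4993.

Posterior probability ≈ 0.4993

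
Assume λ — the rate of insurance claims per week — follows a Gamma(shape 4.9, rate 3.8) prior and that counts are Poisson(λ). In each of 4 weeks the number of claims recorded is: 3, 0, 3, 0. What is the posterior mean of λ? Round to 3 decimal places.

Posterior mean ≈ 1.397

Total count ∑xᵢ = 6 over n = 4 weeks.
Gamma is conjugate to the Poisson likelihood: posterior is Gamma(shape = 4.9+6 = 10.9, rate = 3.8+4 = 7.8).
Posterior mean = shape/rate = 10.9/7.8 = 1.397.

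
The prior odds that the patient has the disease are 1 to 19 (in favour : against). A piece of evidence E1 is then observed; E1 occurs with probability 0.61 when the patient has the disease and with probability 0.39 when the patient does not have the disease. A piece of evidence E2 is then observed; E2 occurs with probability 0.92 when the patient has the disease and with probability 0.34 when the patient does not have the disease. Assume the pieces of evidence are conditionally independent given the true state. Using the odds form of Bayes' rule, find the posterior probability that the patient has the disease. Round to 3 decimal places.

Prior odds = 1/19 = 0.052632. In log-odds, ln(0.052632) = -2.9444.
Add log likelihood ratios: ln(1.5641) + ln(2.7059) = 1.4427.
Posterior log-odds = -1.5017, so posterior odds = exp(-1.5017) = 0.22275. Converting, P(H|E) = 0.22275/1.2228 = 0.182.

Posterior probability ≈ 0.182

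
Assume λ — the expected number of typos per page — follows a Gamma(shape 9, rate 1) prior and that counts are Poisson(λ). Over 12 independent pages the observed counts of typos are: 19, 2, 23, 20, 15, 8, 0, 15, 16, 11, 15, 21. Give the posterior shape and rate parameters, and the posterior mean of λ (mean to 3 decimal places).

Total count ∑xᵢ = 165 over n = 12 pages.
Gamma is conjugate to the Poisson likelihood: posterior is Gamma(shape = 9+165 = 174, rate = 1+12 = 13).
Posterior mean = shape/rate = 174/13 = 13.385.

Posterior: Gamma(shape=174, rate=13); mean ≈ 13.385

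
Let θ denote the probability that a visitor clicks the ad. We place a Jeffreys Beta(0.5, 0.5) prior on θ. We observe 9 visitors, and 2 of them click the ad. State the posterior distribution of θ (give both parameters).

Posterior: Beta(2.5, 7.5)

Observing 2 successes and 7 failures updates Beta(0.5, 0.5) by adding the success and failure counts to the two shape parameters: α = 0.5+2 = 2.5, β = 0.5+7 = 7.5.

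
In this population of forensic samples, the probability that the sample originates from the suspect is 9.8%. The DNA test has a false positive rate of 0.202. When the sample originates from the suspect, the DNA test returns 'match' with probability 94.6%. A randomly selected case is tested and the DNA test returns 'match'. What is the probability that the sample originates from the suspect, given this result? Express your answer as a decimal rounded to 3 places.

Write H for 'the sample originates from the suspect'. Prior odds H:¬H = 0.098/0.902 = 0.10865. For the 'match' outcome, the likelihood ratio is 0.946/0.202 = 4.6832.
Posterior odds = 0.10865 × 4.6832 = 0.50881, so P(H|E) = 0.50881/(1+0.50881) = 0.337.

P(H | E) ≈ 0.337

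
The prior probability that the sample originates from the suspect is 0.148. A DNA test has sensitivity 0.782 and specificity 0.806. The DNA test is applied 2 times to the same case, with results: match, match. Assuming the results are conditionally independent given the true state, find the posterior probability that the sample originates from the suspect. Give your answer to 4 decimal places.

Posterior P(H) ≈ 0.7384

With H the event that the sample originates from the suspect, the joint likelihood of the observed sequence is P(data|H) = 0.782·0.782 = 0.61152 and P(data|¬H) = 0.194·0.194 = 0.037636.
Bayes: P(H|data) = 0.148·0.61152 / (0.148·0.61152 + 0.852·0.037636) = 0.090506/0.12257 = 0.7384.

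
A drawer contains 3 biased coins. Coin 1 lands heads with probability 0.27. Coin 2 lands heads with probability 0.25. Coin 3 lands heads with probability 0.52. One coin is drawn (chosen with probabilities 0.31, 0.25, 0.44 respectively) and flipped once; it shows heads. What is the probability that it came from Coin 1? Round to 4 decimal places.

P(heads|C1) = 0.27; P(heads|C2) = 0.25; P(heads|C3) = 0.52.
Prior × likelihood for each source: 0.31·0.27=0.08370, 0.25·0.25=0.06250, 0.44·0.52=0.2288. Summing gives P(heads) = 0.37500.
P(Coin 1 | heads) = 0.08370 / 0.37500 = 0.2232.

Posterior probability ≈ 0.2232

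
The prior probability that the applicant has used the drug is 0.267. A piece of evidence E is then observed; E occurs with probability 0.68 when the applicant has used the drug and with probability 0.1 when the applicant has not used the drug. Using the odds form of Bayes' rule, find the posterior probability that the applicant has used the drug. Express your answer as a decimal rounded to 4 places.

Posterior probability ≈ 0.7124

Prior odds = 0.267/(1−0.267) = 0.36426.
Likelihood ratio for E = 0.68/0.1 = 6.8000.
Posterior odds = prior odds × LR = 2.4769.
Posterior probability = odds/(1+odds) = 2.4769/3.4769 = 0.7124.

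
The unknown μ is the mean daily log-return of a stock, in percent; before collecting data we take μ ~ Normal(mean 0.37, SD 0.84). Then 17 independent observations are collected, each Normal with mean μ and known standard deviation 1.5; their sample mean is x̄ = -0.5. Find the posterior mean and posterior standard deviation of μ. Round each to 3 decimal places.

Posterior mean ≈ -0.363; posterior SD ≈ 0.334

With known σ, the Normal prior is conjugate. Weight on the data is w = (n/σ²)/(n/σ² + 1/τ₀²) = 7.55556/(7.55556+1.41723) = 0.84205.
Posterior mean = w·x̄ + (1−w)·μ₀ = 0.84205·-0.5 + 0.15795·0.37 = -0.363. Posterior variance = 1/(7.55556+1.41723) = 0.111448, so SD = 0.334.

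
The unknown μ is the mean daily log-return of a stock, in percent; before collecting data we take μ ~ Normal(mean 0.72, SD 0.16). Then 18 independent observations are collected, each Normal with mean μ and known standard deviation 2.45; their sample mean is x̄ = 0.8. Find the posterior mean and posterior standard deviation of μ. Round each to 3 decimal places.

Posterior mean ≈ 0.726; posterior SD ≈ 0.154

With known σ, the Normal prior is conjugate. Weight on the data is w = (n/σ²)/(n/σ² + 1/τ₀²) = 2.99875/(2.99875+39.0625) = 0.071295.
Posterior mean = w·x̄ + (1−w)·μ₀ = 0.071295·0.8 + 0.92871·0.72 = 0.726. Posterior variance = 1/(2.99875+39.0625) = 0.0237749, so SD = 0.154.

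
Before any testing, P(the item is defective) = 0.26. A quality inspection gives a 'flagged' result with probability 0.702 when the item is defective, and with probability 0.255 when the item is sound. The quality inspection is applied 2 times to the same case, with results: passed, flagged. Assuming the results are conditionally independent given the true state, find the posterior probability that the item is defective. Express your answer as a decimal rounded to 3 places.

Let H be the event that the item is defective; start with P(H) = 0.26. P('flagged'|H) = 0.702, P('flagged'|¬H) = 0.255.
Update on result 1 ('passed'): P(H) ← 0.298·0.2600 / (0.298·0.2600 + 0.745·0.7400) = 0.077480/0.62878 = 0.1232.
Update on result 2 ('flagged'): P(H) ← 0.702·0.1232 / (0.702·0.1232 + 0.255·0.8768) = 0.086502/0.31008 = 0.2790.

Posterior P(H) ≈ 0.279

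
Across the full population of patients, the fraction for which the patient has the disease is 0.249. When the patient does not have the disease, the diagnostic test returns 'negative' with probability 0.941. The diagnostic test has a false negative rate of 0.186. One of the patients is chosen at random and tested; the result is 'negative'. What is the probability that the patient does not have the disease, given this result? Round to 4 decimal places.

Let H be the event that the patient has the disease. P(H) = 0.249, so P(¬H) = 0.751. With E the 'negative' result, P(E|H) = 0.186 and P(E|¬H) = 0.941.
P(E) = 0.186·0.249 + 0.941·0.751 = 0.046314 + 0.70669 = 0.75300.
By Bayes' theorem, P(H|E) = 0.046314 / 0.75300 = 0.0615. Hence P(¬H|E) = 1 − 0.0615 = 0.9385.

P(¬H | E) ≈ 0.9385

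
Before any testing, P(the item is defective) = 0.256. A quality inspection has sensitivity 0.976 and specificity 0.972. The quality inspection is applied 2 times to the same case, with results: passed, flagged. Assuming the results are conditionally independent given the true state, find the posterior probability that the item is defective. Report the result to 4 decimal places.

Posterior P(H) ≈ 0.2285

Let H be the event that the item is defective; start with P(H) = 0.256. P('flagged'|H) = 0.976, P('flagged'|¬H) = 0.028.
Update on result 1 ('passed'): P(H) ← 0.024·0.2560 / (0.024·0.2560 + 0.972·0.7440) = 0.0061440/0.72931 = 0.0084.
Update on result 2 ('flagged'): P(H) ← 0.976·0.0084 / (0.976·0.0084 + 0.028·0.9916) = 0.0082222/0.035986 = 0.2285.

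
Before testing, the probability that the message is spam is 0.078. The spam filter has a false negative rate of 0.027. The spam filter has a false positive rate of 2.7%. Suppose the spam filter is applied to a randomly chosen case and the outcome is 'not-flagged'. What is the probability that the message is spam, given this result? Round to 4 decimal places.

Write H for 'the message is spam'. Prior odds H:¬H = 0.078/0.922 = 0.084599. For the 'not-flagged' outcome, the likelihood ratio is 0.027/0.973 = 0.027749.
Posterior odds = 0.084599 × 0.027749 = 0.0023475, so P(H|E) = 0.0023475/(1+0.0023475) = 0.0023.

P(H | E) ≈ 0.0023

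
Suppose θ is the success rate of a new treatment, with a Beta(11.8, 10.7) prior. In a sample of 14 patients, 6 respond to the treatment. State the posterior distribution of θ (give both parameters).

Posterior: Beta(17.8, 18.7)

The binomial likelihood is conjugate to the Beta prior: with 6 successes and 8 failures, the posterior is Beta(11.8+6, 10.7+8) = Beta(17.8, 18.7).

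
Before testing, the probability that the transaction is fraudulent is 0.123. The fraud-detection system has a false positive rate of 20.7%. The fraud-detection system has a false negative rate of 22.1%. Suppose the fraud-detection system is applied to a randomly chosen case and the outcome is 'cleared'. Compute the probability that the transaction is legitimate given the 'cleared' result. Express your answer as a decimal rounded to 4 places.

P(¬H | E) ≈ 0.9624

Let H be the event that the transaction is fraudulent. P(H) = 0.123, so P(¬H) = 0.877. With E the 'cleared' result, P(E|H) = 0.221 and P(E|¬H) = 0.793.
P(E) = 0.221·0.123 + 0.793·0.877 = 0.027183 + 0.69546 = 0.72264.
By Bayes' theorem, P(H|E) = 0.027183 / 0.72264 = 0.0376. Hence P(¬H|E) = 1 − 0.0376 = 0.9624.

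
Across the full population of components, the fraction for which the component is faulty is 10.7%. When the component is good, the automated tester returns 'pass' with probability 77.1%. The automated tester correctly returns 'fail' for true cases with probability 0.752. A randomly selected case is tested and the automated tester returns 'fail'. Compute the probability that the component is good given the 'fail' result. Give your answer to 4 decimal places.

Write H for 'the component is faulty'. Prior odds H:¬H = 0.107/0.893 = 0.11982. For the 'fail' outcome, the likelihood ratio is 0.752/0.229 = 3.2838.
Posterior odds = 0.11982 × 3.2838 = 0.39347, so P(H|E) = 0.39347/(1+0.39347) = 0.2824. Then P(¬H|E) = 1 − 0.2824 = 0.7176.

P(¬H | E) ≈ 0.7176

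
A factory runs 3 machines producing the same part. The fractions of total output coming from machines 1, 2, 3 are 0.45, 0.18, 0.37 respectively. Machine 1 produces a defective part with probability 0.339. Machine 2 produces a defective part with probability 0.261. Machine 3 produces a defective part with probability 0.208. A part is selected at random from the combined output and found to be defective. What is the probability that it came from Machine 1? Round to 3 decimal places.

Posterior probability ≈ 0.552

P(defective|M1) = 0.339; P(defective|M2) = 0.261; P(defective|M3) = 0.208.
Prior × likelihood for each source: 0.45·0.339=0.1526, 0.18·0.261=0.04698, 0.37·0.208=0.07696. Summing gives P(defective) = 0.27649.
P(Machine 1 | defective) = 0.1526 / 0.27649 = 0.552.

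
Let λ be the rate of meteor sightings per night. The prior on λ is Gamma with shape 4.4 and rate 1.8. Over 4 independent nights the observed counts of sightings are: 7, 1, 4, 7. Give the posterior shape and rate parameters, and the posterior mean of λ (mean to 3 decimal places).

Posterior: Gamma(shape=23.4, rate=5.8); mean ≈ 4.034

The Poisson likelihood adds the total count to the shape and the number of exposure periods to the rate. Here ∑xᵢ = 19 and n = 4, so shape 4.4→23.4 and rate 1.8→5.8.
Posterior mean = shape/rate = 23.4/5.8 = 4.034.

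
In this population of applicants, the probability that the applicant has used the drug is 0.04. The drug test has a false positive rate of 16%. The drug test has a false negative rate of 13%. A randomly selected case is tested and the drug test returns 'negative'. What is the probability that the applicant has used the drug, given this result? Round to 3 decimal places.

Write H for 'the applicant has used the drug'. Prior odds H:¬H = 0.04/0.96 = 0.041667. For the 'negative' outcome, the likelihood ratio is 0.13/0.84 = 0.15476.
Posterior odds = 0.041667 × 0.15476 = 0.0064484, so P(H|E) = 0.0064484/(1+0.0064484) = 0.006.

P(H | E) ≈ 0.006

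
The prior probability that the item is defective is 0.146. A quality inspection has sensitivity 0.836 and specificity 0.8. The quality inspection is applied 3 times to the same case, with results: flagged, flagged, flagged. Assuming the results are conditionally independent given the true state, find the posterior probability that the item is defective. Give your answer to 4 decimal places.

With H the event that the item is defective, the joint likelihood of the observed sequence is P(data|H) = 0.836·0.836·0.836 = 0.58428 and P(data|¬H) = 0.2·0.2·0.2 = 0.0080000.
Bayes: P(H|data) = 0.146·0.58428 / (0.146·0.58428 + 0.854·0.0080000) = 0.085304/0.092136 = 0.9258.

Posterior P(H) ≈ 0.9258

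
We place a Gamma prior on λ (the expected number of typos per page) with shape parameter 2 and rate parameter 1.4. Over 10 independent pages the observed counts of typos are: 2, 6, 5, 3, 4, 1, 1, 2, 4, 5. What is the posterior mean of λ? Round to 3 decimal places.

The Poisson likelihood adds the total count to the shape and the number of exposure periods to the rate. Here ∑xᵢ = 33 and n = 10, so shape 2→35 and rate 1.4→11.4.
Posterior mean = shape/rate = 35/11.4 = 3.070.

Posterior mean ≈ 3.070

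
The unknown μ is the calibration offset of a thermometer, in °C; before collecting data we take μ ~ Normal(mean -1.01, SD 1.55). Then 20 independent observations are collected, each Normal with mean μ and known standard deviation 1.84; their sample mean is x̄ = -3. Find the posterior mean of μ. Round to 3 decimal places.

Prior precision 1/τ₀² = 1/1.55² = 0.416233; data precision n/σ² = 20/1.84² = 5.90737.
Posterior precision = 0.416233 + 5.90737 = 6.32361.
Posterior mean = (0.416233·-1.01 + 5.90737·-3) / 6.32361 = -2.869.

Posterior mean ≈ -2.869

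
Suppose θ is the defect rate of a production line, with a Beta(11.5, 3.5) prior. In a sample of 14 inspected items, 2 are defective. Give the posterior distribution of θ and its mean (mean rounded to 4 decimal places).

Posterior: Beta(13.5, 15.5); mean ≈ 0.4655

Observing 2 successes and 12 failures updates Beta(11.5, 3.5) by adding the success and failure counts to the two shape parameters: α = 11.5+2 = 13.5, β = 3.5+12 = 15.5.
Posterior mean = α/(α+β) = 13.5/29 = 0.4655.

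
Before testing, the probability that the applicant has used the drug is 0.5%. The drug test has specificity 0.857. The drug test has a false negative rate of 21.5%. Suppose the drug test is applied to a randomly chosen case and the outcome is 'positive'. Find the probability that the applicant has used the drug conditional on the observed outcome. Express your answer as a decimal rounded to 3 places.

P(H | E) ≈ 0.027

Let H be the event that the applicant has used the drug. P(H) = 0.005, so P(¬H) = 0.995. With E the 'positive' result, P(E|H) = 0.785 and P(E|¬H) = 0.143.
P(E) = 0.785·0.005 + 0.143·0.995 = 0.0039250 + 0.14228 = 0.14621.
By Bayes' theorem, P(H|E) = 0.0039250 / 0.14621 = 0.027.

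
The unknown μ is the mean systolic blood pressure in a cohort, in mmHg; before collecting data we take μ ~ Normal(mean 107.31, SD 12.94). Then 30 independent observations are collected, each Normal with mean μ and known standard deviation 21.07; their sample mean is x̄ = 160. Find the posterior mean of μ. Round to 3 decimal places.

With known σ, the Normal prior is conjugate. Weight on the data is w = (n/σ²)/(n/σ² + 1/τ₀²) = 0.0675760/(0.0675760+0.00597216) = 0.91880.
Posterior mean = w·x̄ + (1−w)·μ₀ = 0.91880·160 + 0.081201·107.31 = 155.722.

Posterior mean ≈ 155.722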